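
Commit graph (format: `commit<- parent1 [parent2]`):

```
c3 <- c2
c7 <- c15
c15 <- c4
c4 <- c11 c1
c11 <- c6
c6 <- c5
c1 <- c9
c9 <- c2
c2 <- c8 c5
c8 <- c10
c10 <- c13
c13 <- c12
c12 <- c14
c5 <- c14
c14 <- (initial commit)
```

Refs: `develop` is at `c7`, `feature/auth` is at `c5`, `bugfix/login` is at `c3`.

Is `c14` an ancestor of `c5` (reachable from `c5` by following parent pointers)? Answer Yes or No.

Ancestors of c5 (commits reachable by following parents): {c14, c5}.
c14 is in that set, so it is an ancestor of c5.

Yes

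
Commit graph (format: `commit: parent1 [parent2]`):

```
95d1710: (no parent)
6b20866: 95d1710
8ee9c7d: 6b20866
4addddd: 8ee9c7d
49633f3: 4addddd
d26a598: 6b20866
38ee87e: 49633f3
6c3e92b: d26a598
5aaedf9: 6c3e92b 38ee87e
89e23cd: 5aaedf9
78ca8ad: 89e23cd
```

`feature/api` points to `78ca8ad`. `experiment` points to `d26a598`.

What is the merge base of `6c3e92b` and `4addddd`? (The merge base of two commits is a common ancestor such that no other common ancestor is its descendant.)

Ancestors of 6c3e92b: {6b20866, 6c3e92b, 95d1710, d26a598}.
Ancestors of 4addddd: {4addddd, 6b20866, 8ee9c7d, 95d1710}.
Common ancestors: {6b20866, 95d1710}.
Among these, 6b20866 is not an ancestor of any other common ancestor — it is the merge base.

6b20866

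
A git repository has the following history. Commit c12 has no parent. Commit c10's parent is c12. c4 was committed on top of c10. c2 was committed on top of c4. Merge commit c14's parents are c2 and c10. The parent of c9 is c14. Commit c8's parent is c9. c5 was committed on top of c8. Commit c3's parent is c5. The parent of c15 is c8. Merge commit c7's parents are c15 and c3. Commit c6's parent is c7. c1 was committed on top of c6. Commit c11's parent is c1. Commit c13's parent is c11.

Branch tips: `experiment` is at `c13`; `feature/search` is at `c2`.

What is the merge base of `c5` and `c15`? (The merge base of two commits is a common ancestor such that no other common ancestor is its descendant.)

c8

Ancestors of c5: {c10, c12, c14, c2, c4, c5, c8, c9}.
Ancestors of c15: {c10, c12, c14, c15, c2, c4, c8, c9}.
Common ancestors: {c10, c12, c14, c2, c4, c8, c9}.
Among these, c8 is not an ancestor of any other common ancestor — it is the merge base.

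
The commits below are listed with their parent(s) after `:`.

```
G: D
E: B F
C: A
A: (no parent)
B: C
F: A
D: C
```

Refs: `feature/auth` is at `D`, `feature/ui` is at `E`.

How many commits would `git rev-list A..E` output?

Reachable from E: {A, B, C, E, F}.
Reachable from A: {A}.
In E's history but not A's: {B, C, E, F} — 4 commits.

4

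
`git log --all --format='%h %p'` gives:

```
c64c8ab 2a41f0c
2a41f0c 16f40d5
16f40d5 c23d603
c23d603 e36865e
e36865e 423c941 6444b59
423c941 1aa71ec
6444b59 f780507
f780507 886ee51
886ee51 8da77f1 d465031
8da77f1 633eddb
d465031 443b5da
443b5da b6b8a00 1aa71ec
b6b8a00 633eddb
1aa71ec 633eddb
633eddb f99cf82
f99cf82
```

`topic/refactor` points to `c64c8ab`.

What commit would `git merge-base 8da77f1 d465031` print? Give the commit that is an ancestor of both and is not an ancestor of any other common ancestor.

Ancestors of 8da77f1: {633eddb, 8da77f1, f99cf82}.
Ancestors of d465031: {1aa71ec, 443b5da, 633eddb, b6b8a00, d465031, f99cf82}.
Common ancestors: {633eddb, f99cf82}.
Among these, 633eddb is not an ancestor of any other common ancestor — it is the merge base.

633eddb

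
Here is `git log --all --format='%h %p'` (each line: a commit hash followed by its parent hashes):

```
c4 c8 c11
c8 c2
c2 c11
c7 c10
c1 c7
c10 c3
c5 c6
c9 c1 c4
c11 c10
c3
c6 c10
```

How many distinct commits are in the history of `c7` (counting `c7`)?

3

Walking parent pointers from c7: reachable set = {c10, c3, c7}.
That is 3 commits.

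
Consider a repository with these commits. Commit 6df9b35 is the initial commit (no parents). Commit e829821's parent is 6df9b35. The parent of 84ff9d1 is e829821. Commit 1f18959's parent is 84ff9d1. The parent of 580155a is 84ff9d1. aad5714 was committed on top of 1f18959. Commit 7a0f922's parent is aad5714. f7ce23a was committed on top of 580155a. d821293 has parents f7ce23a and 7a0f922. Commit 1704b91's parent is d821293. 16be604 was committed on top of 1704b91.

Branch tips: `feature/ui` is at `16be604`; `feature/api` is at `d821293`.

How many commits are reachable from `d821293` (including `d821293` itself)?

9

Walking parent pointers from d821293: reachable set = {1f18959, 580155a, 6df9b35, 7a0f922, 84ff9d1, aad5714, d821293, e829821, f7ce23a}.
That is 9 commits.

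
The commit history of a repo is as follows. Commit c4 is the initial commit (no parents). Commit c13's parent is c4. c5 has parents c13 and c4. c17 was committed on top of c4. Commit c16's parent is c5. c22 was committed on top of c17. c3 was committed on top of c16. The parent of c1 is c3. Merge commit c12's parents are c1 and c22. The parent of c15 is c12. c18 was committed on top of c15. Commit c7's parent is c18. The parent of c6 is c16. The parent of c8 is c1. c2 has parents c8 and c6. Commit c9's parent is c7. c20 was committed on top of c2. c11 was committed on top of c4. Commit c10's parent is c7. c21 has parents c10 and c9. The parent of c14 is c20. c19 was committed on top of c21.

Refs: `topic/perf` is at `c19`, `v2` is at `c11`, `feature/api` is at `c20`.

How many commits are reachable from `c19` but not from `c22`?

13

Reachable from c19: {c1, c10, c12, c13, c15, c16, c17, c18, c19, c21, c22, c3, c4, c5, c7, c9}.
Reachable from c22: {c17, c22, c4}.
In c19's history but not c22's: {c1, c10, c12, c13, c15, c16, c18, c19, c21, c3, c5, c7, c9} — 13 commits.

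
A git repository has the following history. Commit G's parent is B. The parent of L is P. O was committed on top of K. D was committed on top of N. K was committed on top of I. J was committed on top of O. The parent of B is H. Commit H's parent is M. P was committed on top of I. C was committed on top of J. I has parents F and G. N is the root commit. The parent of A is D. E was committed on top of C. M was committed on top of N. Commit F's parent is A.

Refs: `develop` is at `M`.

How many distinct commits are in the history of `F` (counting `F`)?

Walking parent pointers from F: reachable set = {A, D, F, N}.
That is 4 commits.

4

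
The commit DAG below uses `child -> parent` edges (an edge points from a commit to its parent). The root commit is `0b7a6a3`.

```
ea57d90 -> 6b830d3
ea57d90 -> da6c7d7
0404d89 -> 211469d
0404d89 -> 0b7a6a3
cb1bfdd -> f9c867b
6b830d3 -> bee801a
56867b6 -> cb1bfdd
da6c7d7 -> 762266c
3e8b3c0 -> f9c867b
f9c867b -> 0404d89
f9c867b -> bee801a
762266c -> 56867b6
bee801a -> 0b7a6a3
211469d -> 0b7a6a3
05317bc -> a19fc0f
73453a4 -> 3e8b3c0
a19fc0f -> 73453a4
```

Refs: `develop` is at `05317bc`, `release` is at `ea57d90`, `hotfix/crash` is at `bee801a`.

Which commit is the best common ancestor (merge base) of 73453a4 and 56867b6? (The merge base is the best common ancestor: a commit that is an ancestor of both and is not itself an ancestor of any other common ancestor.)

f9c867b

Ancestors of 73453a4: {0404d89, 0b7a6a3, 211469d, 3e8b3c0, 73453a4, bee801a, f9c867b}.
Ancestors of 56867b6: {0404d89, 0b7a6a3, 211469d, 56867b6, bee801a, cb1bfdd, f9c867b}.
Common ancestors: {0404d89, 0b7a6a3, 211469d, bee801a, f9c867b}.
Among these, f9c867b is not an ancestor of any other common ancestor — it is the merge base.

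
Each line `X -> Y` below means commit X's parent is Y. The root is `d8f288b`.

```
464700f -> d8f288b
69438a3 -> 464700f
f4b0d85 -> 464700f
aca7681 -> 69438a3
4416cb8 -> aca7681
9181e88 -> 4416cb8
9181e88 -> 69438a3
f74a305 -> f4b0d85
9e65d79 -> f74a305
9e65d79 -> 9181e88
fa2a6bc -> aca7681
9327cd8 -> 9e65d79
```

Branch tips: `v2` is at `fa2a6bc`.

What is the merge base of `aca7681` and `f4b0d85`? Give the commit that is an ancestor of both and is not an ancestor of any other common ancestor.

Ancestors of aca7681: {464700f, 69438a3, aca7681, d8f288b}.
Ancestors of f4b0d85: {464700f, d8f288b, f4b0d85}.
Common ancestors: {464700f, d8f288b}.
Among these, 464700f is not an ancestor of any other common ancestor — it is the merge base.

464700f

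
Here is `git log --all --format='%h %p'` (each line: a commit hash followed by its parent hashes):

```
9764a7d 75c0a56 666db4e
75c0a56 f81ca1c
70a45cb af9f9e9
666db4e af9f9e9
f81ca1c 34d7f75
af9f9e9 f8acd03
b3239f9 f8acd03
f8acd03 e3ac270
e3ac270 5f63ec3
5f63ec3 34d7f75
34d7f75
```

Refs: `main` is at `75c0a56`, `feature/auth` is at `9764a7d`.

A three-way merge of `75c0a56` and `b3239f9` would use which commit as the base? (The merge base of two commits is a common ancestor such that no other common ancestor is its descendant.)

34d7f75

Ancestors of 75c0a56: {34d7f75, 75c0a56, f81ca1c}.
Ancestors of b3239f9: {34d7f75, 5f63ec3, b3239f9, e3ac270, f8acd03}.
Common ancestors: {34d7f75}.
The only common ancestor is 34d7f75, so it is the merge base.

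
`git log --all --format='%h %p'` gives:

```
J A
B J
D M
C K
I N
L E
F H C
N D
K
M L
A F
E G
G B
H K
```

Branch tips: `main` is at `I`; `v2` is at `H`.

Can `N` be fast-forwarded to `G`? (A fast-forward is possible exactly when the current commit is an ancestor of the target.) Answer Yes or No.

A fast-forward from N to G is possible iff N is an ancestor of G.
Ancestors of G: {A, B, C, F, G, H, J, K}.
N is not among them, so fast-forward is not possible.

No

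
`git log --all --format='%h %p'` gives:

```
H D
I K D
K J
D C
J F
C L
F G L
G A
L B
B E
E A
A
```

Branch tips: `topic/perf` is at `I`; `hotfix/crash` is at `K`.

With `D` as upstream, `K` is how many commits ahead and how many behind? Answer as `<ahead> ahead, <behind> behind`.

Reachable from K: {A, B, E, F, G, J, K, L}.
Reachable from D: {A, B, C, D, E, L}.
Only in K's history (ahead): {F, G, J, K} — 4.
Only in D's history (behind): {C, D} — 2.

4 ahead, 2 behind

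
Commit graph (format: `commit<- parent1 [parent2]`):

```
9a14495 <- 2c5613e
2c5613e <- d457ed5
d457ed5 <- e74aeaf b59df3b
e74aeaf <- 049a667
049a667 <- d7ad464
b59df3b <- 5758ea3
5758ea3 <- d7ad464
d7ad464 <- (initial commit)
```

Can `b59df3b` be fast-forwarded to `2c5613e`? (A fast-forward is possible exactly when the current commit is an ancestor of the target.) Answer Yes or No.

Yes

A fast-forward from b59df3b to 2c5613e is possible iff b59df3b is an ancestor of 2c5613e.
Ancestors of 2c5613e: {049a667, 2c5613e, 5758ea3, b59df3b, d457ed5, d7ad464, e74aeaf}.
b59df3b is among them, so fast-forward is possible.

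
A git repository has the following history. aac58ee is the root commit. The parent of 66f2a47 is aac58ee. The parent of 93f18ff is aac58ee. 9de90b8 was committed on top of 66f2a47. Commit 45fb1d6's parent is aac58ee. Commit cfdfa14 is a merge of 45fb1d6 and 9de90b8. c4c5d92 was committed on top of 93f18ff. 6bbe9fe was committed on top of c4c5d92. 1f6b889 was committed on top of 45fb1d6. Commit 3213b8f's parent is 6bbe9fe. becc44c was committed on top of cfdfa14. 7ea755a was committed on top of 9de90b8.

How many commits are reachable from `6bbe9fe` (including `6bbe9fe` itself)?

Walking parent pointers from 6bbe9fe: reachable set = {6bbe9fe, 93f18ff, aac58ee, c4c5d92}.
That is 4 commits.

4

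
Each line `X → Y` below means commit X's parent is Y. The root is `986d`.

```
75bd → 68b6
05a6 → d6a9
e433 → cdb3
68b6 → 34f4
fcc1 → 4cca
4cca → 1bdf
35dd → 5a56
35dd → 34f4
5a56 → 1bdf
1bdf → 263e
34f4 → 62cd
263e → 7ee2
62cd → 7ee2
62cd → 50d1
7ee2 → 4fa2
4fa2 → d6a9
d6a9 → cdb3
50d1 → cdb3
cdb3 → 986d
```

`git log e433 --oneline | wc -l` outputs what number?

Walking parent pointers from e433: reachable set = {986d, cdb3, e433}.
That is 3 commits.

3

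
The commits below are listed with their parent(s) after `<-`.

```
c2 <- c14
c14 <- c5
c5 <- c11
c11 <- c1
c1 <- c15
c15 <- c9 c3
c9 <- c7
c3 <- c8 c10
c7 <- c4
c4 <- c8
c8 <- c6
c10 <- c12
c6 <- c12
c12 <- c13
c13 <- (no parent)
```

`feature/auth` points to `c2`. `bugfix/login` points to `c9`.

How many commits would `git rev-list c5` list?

13

Walking parent pointers from c5: reachable set = {c1, c10, c11, c12, c13, c15, c3, c4, c5, c6, c7, c8, c9}.
That is 13 commits.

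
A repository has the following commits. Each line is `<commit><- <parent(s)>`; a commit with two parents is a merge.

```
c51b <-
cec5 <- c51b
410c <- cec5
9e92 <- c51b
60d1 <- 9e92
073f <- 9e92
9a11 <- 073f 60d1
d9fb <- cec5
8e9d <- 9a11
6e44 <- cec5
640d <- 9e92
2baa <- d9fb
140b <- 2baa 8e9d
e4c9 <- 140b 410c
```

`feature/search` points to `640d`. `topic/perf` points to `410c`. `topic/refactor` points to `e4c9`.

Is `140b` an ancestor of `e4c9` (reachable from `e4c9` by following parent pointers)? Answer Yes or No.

Yes

Ancestors of e4c9 (commits reachable by following parents): {073f, 140b, 2baa, 410c, 60d1, 8e9d, 9a11, 9e92, c51b, cec5, d9fb, e4c9}.
140b is in that set, so it is an ancestor of e4c9.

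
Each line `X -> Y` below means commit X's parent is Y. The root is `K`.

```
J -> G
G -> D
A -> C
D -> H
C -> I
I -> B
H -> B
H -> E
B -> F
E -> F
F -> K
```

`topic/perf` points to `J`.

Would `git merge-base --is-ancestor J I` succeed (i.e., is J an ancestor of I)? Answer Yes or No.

Ancestors of I: {B, F, I, K}.
J is not in that set, so it is not an ancestor of I.

No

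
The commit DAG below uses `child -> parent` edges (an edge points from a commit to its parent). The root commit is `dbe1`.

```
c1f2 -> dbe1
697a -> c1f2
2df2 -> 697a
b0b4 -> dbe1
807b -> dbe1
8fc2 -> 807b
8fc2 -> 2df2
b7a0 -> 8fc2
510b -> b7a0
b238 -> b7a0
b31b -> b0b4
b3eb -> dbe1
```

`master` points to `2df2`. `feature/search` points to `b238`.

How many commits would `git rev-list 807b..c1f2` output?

Reachable from c1f2: {c1f2, dbe1}.
Reachable from 807b: {807b, dbe1}.
In c1f2's history but not 807b's: {c1f2} — 1 commit.

1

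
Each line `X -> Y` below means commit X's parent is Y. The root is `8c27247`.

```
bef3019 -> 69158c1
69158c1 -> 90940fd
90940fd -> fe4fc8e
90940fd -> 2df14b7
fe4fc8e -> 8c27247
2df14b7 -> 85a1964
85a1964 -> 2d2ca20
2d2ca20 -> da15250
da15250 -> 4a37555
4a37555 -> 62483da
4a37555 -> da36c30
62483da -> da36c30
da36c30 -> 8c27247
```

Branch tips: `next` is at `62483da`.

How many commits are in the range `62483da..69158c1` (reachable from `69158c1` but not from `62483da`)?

Reachable from 69158c1: {2d2ca20, 2df14b7, 4a37555, 62483da, 69158c1, 85a1964, 8c27247, 90940fd, da15250, da36c30, fe4fc8e}.
Reachable from 62483da: {62483da, 8c27247, da36c30}.
In 69158c1's history but not 62483da's: {2d2ca20, 2df14b7, 4a37555, 69158c1, 85a1964, 90940fd, da15250, fe4fc8e} — 8 commits.

8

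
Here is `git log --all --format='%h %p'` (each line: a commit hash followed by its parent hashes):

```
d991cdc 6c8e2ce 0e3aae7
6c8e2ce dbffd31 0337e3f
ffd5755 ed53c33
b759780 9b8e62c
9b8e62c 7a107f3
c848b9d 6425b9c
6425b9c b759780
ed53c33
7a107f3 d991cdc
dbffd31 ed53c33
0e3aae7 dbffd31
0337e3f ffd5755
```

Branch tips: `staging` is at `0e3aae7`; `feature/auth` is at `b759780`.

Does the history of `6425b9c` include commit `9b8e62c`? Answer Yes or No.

Yes

Ancestors of 6425b9c (commits reachable by following parents): {0337e3f, 0e3aae7, 6425b9c, 6c8e2ce, 7a107f3, 9b8e62c, b759780, d991cdc, dbffd31, ed53c33, ffd5755}.
9b8e62c is in that set, so it is an ancestor of 6425b9c.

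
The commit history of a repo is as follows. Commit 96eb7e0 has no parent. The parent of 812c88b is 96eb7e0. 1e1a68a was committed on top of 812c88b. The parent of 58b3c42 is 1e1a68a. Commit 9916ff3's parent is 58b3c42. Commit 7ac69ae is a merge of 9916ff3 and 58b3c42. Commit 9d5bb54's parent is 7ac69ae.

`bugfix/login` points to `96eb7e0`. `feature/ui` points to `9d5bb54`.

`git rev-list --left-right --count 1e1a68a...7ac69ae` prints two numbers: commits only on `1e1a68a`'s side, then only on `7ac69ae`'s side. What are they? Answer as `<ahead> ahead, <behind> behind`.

0 ahead, 3 behind

Reachable from 1e1a68a: {1e1a68a, 812c88b, 96eb7e0}.
Reachable from 7ac69ae: {1e1a68a, 58b3c42, 7ac69ae, 812c88b, 96eb7e0, 9916ff3}.
Only in 1e1a68a's history (ahead): {} — 0.
Only in 7ac69ae's history (behind): {58b3c42, 7ac69ae, 9916ff3} — 3.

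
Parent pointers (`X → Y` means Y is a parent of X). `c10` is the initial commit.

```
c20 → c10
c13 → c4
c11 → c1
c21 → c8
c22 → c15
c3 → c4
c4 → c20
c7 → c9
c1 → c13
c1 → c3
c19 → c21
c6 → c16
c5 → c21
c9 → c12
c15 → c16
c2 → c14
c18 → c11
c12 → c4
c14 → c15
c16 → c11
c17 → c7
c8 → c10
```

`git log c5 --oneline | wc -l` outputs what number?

Walking parent pointers from c5: reachable set = {c10, c21, c5, c8}.
That is 4 commits.

4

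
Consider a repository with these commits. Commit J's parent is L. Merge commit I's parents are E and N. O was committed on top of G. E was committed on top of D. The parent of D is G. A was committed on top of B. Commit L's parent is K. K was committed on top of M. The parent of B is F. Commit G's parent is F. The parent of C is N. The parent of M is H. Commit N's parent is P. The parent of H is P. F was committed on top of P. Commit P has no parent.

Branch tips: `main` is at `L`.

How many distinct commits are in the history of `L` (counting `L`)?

Walking parent pointers from L: reachable set = {H, K, L, M, P}.
That is 5 commits.

5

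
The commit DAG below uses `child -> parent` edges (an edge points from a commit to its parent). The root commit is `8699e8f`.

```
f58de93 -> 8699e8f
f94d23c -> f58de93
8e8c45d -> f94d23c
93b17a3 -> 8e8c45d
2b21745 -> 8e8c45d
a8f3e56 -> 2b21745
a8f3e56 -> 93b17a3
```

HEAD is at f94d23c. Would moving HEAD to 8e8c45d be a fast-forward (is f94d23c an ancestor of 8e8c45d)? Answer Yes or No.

A fast-forward from f94d23c to 8e8c45d is possible iff f94d23c is an ancestor of 8e8c45d.
Ancestors of 8e8c45d: {8699e8f, 8e8c45d, f58de93, f94d23c}.
f94d23c is among them, so fast-forward is possible.

Yes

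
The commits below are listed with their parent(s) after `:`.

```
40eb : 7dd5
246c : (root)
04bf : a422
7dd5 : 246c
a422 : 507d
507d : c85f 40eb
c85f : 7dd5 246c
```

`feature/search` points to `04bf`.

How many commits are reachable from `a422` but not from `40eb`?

Reachable from a422: {246c, 40eb, 507d, 7dd5, a422, c85f}.
Reachable from 40eb: {246c, 40eb, 7dd5}.
In a422's history but not 40eb's: {507d, a422, c85f} — 3 commits.

3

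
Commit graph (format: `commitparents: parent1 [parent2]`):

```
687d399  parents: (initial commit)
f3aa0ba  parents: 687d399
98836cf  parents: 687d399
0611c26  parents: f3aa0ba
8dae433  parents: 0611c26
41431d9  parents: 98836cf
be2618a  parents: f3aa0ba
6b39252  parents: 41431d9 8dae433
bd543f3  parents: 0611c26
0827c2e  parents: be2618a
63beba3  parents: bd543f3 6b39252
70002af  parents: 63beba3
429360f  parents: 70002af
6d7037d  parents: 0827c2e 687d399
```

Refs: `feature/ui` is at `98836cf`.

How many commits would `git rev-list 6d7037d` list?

5

Walking parent pointers from 6d7037d: reachable set = {0827c2e, 687d399, 6d7037d, be2618a, f3aa0ba}.
That is 5 commits.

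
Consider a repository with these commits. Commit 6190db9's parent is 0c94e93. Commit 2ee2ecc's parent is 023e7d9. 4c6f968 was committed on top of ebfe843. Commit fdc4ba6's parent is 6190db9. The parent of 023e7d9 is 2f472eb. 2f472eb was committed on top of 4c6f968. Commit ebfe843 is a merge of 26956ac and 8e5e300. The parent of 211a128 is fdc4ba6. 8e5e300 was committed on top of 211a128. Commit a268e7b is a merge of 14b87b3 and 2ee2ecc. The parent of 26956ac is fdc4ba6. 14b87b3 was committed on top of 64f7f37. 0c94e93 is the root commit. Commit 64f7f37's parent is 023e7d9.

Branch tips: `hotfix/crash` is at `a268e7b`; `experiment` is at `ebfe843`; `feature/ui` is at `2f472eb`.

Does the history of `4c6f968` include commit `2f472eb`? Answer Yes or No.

No

Ancestors of 4c6f968: {0c94e93, 211a128, 26956ac, 4c6f968, 6190db9, 8e5e300, ebfe843, fdc4ba6}.
2f472eb is not in that set, so it is not an ancestor of 4c6f968.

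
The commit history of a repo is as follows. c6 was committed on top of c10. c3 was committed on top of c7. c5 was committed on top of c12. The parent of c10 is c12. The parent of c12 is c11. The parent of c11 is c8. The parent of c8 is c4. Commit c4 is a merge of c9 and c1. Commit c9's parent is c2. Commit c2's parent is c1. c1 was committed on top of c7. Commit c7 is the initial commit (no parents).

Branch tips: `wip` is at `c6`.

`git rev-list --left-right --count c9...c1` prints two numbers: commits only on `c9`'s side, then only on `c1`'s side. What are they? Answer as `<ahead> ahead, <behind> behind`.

2 ahead, 0 behind

Reachable from c9: {c1, c2, c7, c9}.
Reachable from c1: {c1, c7}.
Only in c9's history (ahead): {c2, c9} — 2.
Only in c1's history (behind): {} — 0.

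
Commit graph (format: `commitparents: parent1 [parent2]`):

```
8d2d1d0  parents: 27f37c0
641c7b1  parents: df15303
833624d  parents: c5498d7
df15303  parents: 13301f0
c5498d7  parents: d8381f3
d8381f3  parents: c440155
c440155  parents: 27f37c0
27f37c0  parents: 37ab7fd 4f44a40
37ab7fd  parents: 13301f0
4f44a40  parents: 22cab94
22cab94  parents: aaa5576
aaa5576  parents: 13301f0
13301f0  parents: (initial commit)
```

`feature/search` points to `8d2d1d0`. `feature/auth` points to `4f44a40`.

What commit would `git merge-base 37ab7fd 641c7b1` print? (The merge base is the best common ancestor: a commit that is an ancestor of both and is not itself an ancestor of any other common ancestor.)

Ancestors of 37ab7fd: {13301f0, 37ab7fd}.
Ancestors of 641c7b1: {13301f0, 641c7b1, df15303}.
Common ancestors: {13301f0}.
The only common ancestor is 13301f0, so it is the merge base.

13301f0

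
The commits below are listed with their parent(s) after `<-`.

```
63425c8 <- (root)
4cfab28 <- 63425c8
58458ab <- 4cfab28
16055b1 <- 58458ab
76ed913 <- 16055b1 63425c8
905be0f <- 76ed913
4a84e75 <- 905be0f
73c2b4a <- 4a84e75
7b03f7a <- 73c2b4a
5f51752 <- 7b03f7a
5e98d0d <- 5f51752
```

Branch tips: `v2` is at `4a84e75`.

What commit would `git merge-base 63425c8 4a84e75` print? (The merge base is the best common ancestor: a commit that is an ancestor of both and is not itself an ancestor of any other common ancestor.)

Ancestors of 63425c8: {63425c8}.
Ancestors of 4a84e75: {16055b1, 4a84e75, 4cfab28, 58458ab, 63425c8, 76ed913, 905be0f}.
Common ancestors: {63425c8}.
The only common ancestor is 63425c8, so it is the merge base.

63425c8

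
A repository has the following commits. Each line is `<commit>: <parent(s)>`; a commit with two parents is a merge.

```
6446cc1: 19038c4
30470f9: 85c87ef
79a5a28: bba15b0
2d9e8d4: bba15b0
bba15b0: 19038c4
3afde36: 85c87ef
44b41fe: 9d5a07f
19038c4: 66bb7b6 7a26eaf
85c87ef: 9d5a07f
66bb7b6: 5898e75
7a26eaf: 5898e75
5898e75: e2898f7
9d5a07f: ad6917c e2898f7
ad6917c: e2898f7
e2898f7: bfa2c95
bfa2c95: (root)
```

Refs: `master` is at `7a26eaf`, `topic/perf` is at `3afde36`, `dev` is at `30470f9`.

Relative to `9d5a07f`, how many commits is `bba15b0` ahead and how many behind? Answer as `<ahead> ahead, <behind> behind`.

Reachable from bba15b0: {19038c4, 5898e75, 66bb7b6, 7a26eaf, bba15b0, bfa2c95, e2898f7}.
Reachable from 9d5a07f: {9d5a07f, ad6917c, bfa2c95, e2898f7}.
Only in bba15b0's history (ahead): {19038c4, 5898e75, 66bb7b6, 7a26eaf, bba15b0} — 5.
Only in 9d5a07f's history (behind): {9d5a07f, ad6917c} — 2.

5 ahead, 2 behind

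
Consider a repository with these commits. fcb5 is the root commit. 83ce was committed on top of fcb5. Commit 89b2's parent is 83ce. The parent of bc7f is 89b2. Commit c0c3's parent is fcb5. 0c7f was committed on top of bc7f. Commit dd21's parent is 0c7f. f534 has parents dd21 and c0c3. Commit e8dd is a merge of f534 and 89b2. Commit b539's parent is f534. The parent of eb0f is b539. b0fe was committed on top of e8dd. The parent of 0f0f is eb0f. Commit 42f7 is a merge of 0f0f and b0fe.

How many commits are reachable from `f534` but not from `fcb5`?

Reachable from f534: {0c7f, 83ce, 89b2, bc7f, c0c3, dd21, f534, fcb5}.
Reachable from fcb5: {fcb5}.
In f534's history but not fcb5's: {0c7f, 83ce, 89b2, bc7f, c0c3, dd21, f534} — 7 commits.

7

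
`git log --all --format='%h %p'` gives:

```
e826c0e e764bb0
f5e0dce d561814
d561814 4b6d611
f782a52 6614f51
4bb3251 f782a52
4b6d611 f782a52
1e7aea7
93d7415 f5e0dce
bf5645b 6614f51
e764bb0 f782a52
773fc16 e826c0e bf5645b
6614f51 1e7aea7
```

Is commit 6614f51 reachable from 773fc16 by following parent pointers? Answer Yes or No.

Yes

Ancestors of 773fc16 (commits reachable by following parents): {1e7aea7, 6614f51, 773fc16, bf5645b, e764bb0, e826c0e, f782a52}.
6614f51 is in that set, so it is an ancestor of 773fc16.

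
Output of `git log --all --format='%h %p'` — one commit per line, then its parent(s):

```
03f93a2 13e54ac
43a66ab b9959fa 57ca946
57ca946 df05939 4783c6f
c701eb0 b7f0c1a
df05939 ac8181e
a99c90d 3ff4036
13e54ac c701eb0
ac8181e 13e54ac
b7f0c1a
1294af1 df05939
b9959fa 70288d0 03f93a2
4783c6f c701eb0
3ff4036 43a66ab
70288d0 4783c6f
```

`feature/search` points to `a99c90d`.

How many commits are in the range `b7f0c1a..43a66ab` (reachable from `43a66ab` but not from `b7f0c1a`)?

10

Reachable from 43a66ab: {03f93a2, 13e54ac, 43a66ab, 4783c6f, 57ca946, 70288d0, ac8181e, b7f0c1a, b9959fa, c701eb0, df05939}.
Reachable from b7f0c1a: {b7f0c1a}.
In 43a66ab's history but not b7f0c1a's: {03f93a2, 13e54ac, 43a66ab, 4783c6f, 57ca946, 70288d0, ac8181e, b9959fa, c701eb0, df05939} — 10 commits.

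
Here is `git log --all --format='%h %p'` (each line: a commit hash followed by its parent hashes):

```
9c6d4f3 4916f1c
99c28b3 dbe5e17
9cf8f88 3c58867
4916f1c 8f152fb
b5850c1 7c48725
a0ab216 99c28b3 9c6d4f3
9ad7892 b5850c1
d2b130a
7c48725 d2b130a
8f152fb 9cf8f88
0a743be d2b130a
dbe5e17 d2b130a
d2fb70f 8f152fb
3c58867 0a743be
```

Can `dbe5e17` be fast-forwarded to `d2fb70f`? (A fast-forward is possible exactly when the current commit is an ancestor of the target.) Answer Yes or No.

No

A fast-forward from dbe5e17 to d2fb70f is possible iff dbe5e17 is an ancestor of d2fb70f.
Ancestors of d2fb70f: {0a743be, 3c58867, 8f152fb, 9cf8f88, d2b130a, d2fb70f}.
dbe5e17 is not among them, so fast-forward is not possible.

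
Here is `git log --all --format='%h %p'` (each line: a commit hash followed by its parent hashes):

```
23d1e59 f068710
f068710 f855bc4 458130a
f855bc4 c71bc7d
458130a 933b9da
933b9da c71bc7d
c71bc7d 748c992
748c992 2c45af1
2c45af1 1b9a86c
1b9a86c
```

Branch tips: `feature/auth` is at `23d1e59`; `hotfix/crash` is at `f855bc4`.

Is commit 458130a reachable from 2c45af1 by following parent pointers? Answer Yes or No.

Ancestors of 2c45af1: {1b9a86c, 2c45af1}.
458130a is not in that set, so it is not an ancestor of 2c45af1.

No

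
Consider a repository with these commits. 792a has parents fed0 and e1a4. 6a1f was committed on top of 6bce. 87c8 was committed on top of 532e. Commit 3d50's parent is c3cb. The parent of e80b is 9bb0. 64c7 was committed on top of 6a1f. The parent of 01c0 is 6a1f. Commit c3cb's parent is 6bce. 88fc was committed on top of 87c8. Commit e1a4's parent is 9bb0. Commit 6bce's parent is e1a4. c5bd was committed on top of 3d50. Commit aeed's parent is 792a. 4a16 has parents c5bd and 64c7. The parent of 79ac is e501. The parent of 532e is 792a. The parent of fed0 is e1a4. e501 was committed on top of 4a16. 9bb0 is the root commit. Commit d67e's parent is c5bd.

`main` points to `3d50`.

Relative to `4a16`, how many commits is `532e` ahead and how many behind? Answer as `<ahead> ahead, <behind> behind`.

3 ahead, 7 behind

Reachable from 532e: {532e, 792a, 9bb0, e1a4, fed0}.
Reachable from 4a16: {3d50, 4a16, 64c7, 6a1f, 6bce, 9bb0, c3cb, c5bd, e1a4}.
Only in 532e's history (ahead): {532e, 792a, fed0} — 3.
Only in 4a16's history (behind): {3d50, 4a16, 64c7, 6a1f, 6bce, c3cb, c5bd} — 7.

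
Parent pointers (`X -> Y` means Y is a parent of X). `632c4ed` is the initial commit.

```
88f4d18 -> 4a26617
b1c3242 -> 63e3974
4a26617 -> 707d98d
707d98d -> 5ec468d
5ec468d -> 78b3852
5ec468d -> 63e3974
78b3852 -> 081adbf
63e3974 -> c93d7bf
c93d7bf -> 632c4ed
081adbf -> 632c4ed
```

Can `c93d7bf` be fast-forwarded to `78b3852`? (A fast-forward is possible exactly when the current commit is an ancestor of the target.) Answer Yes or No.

No

A fast-forward from c93d7bf to 78b3852 is possible iff c93d7bf is an ancestor of 78b3852.
Ancestors of 78b3852: {081adbf, 632c4ed, 78b3852}.
c93d7bf is not among them, so fast-forward is not possible.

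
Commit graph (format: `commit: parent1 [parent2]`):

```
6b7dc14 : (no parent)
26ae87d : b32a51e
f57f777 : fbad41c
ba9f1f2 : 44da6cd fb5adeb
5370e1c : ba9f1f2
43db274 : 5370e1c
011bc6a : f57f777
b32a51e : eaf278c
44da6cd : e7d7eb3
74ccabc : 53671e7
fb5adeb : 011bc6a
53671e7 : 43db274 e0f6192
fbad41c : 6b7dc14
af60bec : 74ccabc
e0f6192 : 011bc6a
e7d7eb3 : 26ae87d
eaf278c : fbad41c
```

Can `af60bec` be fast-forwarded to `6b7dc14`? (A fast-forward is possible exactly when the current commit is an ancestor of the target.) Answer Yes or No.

No

A fast-forward from af60bec to 6b7dc14 is possible iff af60bec is an ancestor of 6b7dc14.
Ancestors of 6b7dc14: {6b7dc14}.
af60bec is not among them, so fast-forward is not possible.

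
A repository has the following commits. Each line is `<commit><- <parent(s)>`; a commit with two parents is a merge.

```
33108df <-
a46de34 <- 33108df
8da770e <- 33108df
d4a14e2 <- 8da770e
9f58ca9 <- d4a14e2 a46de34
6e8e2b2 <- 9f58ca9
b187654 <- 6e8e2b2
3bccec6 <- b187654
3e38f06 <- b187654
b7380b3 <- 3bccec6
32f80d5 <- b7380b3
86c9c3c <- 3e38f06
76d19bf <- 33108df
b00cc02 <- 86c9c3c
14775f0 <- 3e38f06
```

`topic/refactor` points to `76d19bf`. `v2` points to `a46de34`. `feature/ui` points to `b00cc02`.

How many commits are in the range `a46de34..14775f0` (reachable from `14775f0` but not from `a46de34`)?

Reachable from 14775f0: {14775f0, 33108df, 3e38f06, 6e8e2b2, 8da770e, 9f58ca9, a46de34, b187654, d4a14e2}.
Reachable from a46de34: {33108df, a46de34}.
In 14775f0's history but not a46de34's: {14775f0, 3e38f06, 6e8e2b2, 8da770e, 9f58ca9, b187654, d4a14e2} — 7 commits.

7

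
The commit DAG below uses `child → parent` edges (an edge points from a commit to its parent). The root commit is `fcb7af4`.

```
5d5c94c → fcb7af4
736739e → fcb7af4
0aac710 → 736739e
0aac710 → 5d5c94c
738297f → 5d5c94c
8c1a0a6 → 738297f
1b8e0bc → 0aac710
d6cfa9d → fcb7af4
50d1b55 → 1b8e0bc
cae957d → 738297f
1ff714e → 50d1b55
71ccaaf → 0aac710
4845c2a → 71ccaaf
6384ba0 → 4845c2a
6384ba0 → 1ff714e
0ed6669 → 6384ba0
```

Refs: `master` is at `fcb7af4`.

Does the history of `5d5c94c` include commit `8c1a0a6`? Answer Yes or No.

No

Ancestors of 5d5c94c: {5d5c94c, fcb7af4}.
8c1a0a6 is not in that set, so it is not an ancestor of 5d5c94c.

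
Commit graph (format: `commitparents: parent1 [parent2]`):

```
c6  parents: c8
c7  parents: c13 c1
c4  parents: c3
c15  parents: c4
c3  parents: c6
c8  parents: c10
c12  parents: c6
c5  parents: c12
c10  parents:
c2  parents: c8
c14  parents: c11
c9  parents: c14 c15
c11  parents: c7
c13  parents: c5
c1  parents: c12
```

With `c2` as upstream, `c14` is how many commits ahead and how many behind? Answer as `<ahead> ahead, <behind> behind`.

Reachable from c14: {c1, c10, c11, c12, c13, c14, c5, c6, c7, c8}.
Reachable from c2: {c10, c2, c8}.
Only in c14's history (ahead): {c1, c11, c12, c13, c14, c5, c6, c7} — 8.
Only in c2's history (behind): {c2} — 1.

8 ahead, 1 behind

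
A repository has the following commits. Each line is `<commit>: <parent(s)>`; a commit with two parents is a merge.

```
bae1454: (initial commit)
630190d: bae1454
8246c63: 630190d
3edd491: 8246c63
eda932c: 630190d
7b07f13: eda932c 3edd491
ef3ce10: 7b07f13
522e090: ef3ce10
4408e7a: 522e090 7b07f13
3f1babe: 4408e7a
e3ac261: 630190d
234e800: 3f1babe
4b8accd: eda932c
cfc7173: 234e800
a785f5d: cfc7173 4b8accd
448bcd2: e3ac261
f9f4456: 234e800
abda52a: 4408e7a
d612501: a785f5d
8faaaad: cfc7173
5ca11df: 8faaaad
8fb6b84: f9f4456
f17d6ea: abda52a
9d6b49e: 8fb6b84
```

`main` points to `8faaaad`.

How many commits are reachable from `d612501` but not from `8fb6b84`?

Reachable from d612501: {234e800, 3edd491, 3f1babe, 4408e7a, 4b8accd, 522e090, 630190d, 7b07f13, 8246c63, a785f5d, bae1454, cfc7173, d612501, eda932c, ef3ce10}.
Reachable from 8fb6b84: {234e800, 3edd491, 3f1babe, 4408e7a, 522e090, 630190d, 7b07f13, 8246c63, 8fb6b84, bae1454, eda932c, ef3ce10, f9f4456}.
In d612501's history but not 8fb6b84's: {4b8accd, a785f5d, cfc7173, d612501} — 4 commits.

4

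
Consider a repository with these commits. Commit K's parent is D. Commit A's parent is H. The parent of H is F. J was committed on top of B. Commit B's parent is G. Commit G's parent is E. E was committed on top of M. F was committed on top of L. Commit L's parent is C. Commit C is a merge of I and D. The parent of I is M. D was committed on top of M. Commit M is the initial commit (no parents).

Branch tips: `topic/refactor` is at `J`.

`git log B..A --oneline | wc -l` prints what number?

7

Reachable from A: {A, C, D, F, H, I, L, M}.
Reachable from B: {B, E, G, M}.
In A's history but not B's: {A, C, D, F, H, I, L} — 7 commits.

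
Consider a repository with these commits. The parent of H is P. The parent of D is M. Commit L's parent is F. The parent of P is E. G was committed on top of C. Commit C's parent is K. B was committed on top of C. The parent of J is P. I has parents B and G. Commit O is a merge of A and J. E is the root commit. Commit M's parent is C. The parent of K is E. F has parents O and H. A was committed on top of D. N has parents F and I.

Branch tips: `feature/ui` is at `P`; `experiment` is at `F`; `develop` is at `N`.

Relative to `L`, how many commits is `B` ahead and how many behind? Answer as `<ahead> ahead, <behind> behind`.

1 ahead, 9 behind

Reachable from B: {B, C, E, K}.
Reachable from L: {A, C, D, E, F, H, J, K, L, M, O, P}.
Only in B's history (ahead): {B} — 1.
Only in L's history (behind): {A, D, F, H, J, L, M, O, P} — 9.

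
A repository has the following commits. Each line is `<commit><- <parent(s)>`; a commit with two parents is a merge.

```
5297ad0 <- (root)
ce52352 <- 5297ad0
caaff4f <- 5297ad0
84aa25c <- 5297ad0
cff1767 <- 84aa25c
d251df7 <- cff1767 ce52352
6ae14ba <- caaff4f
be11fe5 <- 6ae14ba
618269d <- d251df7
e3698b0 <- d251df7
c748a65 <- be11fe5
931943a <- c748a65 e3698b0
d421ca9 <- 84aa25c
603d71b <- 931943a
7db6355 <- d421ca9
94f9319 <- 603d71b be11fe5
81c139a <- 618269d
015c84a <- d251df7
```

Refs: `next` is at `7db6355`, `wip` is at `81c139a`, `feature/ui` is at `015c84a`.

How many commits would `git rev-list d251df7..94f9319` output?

8

Reachable from 94f9319: {5297ad0, 603d71b, 6ae14ba, 84aa25c, 931943a, 94f9319, be11fe5, c748a65, caaff4f, ce52352, cff1767, d251df7, e3698b0}.
Reachable from d251df7: {5297ad0, 84aa25c, ce52352, cff1767, d251df7}.
In 94f9319's history but not d251df7's: {603d71b, 6ae14ba, 931943a, 94f9319, be11fe5, c748a65, caaff4f, e3698b0} — 8 commits.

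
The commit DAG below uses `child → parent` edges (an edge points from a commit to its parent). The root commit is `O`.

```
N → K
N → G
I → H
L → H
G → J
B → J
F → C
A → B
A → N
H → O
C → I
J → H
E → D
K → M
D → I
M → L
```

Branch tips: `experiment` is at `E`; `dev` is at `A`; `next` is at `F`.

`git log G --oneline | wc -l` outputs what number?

4

Walking parent pointers from G: reachable set = {G, H, J, O}.
That is 4 commits.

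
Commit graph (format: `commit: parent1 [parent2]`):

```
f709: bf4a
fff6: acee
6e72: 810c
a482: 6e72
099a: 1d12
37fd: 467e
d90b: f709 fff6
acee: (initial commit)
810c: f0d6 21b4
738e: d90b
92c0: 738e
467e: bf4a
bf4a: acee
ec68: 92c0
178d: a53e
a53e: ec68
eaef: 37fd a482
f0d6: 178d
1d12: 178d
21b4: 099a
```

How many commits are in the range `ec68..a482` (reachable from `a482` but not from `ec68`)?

Reachable from a482: {099a, 178d, 1d12, 21b4, 6e72, 738e, 810c, 92c0, a482, a53e, acee, bf4a, d90b, ec68, f0d6, f709, fff6}.
Reachable from ec68: {738e, 92c0, acee, bf4a, d90b, ec68, f709, fff6}.
In a482's history but not ec68's: {099a, 178d, 1d12, 21b4, 6e72, 810c, a482, a53e, f0d6} — 9 commits.

9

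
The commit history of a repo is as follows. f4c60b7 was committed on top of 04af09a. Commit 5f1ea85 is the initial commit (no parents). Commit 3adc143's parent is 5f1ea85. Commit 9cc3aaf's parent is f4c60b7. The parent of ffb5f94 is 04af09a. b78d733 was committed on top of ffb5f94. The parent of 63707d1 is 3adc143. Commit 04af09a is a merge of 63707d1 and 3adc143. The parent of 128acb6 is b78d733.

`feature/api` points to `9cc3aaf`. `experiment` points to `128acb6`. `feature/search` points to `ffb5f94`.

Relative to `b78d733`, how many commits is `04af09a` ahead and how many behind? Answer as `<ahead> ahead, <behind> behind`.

Reachable from 04af09a: {04af09a, 3adc143, 5f1ea85, 63707d1}.
Reachable from b78d733: {04af09a, 3adc143, 5f1ea85, 63707d1, b78d733, ffb5f94}.
Only in 04af09a's history (ahead): {} — 0.
Only in b78d733's history (behind): {b78d733, ffb5f94} — 2.

0 ahead, 2 behind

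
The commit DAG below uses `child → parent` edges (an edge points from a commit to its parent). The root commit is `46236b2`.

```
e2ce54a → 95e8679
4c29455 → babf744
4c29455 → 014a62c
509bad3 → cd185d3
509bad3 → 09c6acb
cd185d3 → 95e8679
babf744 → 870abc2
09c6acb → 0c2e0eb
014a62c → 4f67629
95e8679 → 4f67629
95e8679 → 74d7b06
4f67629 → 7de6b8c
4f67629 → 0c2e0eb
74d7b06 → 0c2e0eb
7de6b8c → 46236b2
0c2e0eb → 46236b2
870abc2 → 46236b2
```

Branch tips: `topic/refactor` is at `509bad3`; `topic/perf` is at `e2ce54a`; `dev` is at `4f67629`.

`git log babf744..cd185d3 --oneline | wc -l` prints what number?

Reachable from cd185d3: {0c2e0eb, 46236b2, 4f67629, 74d7b06, 7de6b8c, 95e8679, cd185d3}.
Reachable from babf744: {46236b2, 870abc2, babf744}.
In cd185d3's history but not babf744's: {0c2e0eb, 4f67629, 74d7b06, 7de6b8c, 95e8679, cd185d3} — 6 commits.

6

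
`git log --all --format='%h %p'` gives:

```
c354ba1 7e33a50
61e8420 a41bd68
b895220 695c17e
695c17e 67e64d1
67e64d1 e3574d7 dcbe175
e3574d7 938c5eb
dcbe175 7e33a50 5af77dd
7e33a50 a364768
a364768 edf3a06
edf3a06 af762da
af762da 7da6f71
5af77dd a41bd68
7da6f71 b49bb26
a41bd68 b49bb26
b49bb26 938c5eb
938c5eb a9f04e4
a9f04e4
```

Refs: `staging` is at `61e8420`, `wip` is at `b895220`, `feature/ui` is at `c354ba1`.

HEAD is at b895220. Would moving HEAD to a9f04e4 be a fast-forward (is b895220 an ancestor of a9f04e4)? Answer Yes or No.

A fast-forward from b895220 to a9f04e4 is possible iff b895220 is an ancestor of a9f04e4.
Ancestors of a9f04e4: {a9f04e4}.
b895220 is not among them, so fast-forward is not possible.

No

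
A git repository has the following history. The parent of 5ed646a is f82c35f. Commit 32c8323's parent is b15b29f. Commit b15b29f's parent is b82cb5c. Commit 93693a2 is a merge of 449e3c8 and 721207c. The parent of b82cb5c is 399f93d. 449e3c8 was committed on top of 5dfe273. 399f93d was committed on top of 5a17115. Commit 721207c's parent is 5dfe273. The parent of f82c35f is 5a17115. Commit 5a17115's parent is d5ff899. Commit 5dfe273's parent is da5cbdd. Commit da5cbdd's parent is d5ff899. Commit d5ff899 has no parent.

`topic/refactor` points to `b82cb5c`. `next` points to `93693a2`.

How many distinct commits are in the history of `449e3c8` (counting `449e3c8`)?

4

Walking parent pointers from 449e3c8: reachable set = {449e3c8, 5dfe273, d5ff899, da5cbdd}.
That is 4 commits.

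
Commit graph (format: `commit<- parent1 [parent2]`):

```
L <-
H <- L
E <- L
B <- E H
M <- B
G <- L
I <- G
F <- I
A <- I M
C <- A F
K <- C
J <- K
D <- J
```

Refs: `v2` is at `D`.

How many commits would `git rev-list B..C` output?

Reachable from C: {A, B, C, E, F, G, H, I, L, M}.
Reachable from B: {B, E, H, L}.
In C's history but not B's: {A, C, F, G, I, M} — 6 commits.

6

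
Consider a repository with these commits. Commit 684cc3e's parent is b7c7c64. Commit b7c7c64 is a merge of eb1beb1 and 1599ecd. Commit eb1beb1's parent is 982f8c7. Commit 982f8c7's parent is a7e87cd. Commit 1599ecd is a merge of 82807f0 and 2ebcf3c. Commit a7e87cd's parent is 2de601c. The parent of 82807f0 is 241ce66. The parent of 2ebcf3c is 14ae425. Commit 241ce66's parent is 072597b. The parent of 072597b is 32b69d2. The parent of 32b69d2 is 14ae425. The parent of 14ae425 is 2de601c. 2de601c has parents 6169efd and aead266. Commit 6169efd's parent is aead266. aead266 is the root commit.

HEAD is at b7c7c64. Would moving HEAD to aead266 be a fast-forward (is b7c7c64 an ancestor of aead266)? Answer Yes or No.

No

A fast-forward from b7c7c64 to aead266 is possible iff b7c7c64 is an ancestor of aead266.
Ancestors of aead266: {aead266}.
b7c7c64 is not among them, so fast-forward is not possible.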